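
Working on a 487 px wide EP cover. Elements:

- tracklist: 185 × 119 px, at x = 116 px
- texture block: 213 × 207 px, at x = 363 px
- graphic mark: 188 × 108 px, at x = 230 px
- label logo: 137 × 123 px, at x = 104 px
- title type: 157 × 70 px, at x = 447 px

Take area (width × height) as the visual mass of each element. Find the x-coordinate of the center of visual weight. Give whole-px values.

x ≈ 262

Taking area as weight: tracklist 185·119 = 22015, texture block 213·207 = 44091, graphic mark 188·108 = 20304, label logo 137·123 = 16851, title type 157·70 = 10990. Sum 114251.
Σw·x = 22015·116 + 44091·363 + 20304·230 + 16851·104 + 10990·447 = 29893727, so x̄ = 29893727/114251 ≈ 261.65.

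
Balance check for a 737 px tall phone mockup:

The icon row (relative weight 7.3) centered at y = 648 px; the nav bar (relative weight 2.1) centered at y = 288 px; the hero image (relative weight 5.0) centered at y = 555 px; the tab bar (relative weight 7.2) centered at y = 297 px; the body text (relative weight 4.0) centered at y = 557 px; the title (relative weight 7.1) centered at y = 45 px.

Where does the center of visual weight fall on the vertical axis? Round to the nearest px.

Total weight = 7.3 + 2.1 + 5.0 + 7.2 + 4.0 + 7.1 = 32.7.
Σw·y = 7.3·648 + 2.1·288 + 5.0·555 + 7.2·297 + 4.0·557 + 7.1·45 = 12796.1, so ȳ = 12796.1/32.7 ≈ 391.32.

y ≈ 391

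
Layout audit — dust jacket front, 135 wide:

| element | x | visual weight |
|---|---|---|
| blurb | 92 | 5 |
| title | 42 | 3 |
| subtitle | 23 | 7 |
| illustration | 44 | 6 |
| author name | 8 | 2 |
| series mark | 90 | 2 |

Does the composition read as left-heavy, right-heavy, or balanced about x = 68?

left-heavy

Weights sum to 5 + 3 + 7 + 6 + 2 + 2 = 25.
Σw·x = 5·92 + 3·42 + 7·23 + 6·44 + 2·8 + 2·90 = 1207, so x̄ = 1207/25 ≈ 48.28.
48.3 vs midline 68 → left-heavy.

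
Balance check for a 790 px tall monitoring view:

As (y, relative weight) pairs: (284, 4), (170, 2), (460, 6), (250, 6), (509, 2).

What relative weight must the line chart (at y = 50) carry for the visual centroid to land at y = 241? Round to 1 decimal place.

Fixed elements: Σw = 4 + 2 + 6 + 6 + 2 = 20, Σw·y = 4·284 + 2·170 + 6·460 + 6·250 + 2·509 = 6754.
Set Σw·y/Σw = 241: (6754 + 50w) = 241·(20 + w).
So w = (241·20 − 6754)/(50 − 241) = -1934/-191 ≈ 10.13.

w ≈ 10.1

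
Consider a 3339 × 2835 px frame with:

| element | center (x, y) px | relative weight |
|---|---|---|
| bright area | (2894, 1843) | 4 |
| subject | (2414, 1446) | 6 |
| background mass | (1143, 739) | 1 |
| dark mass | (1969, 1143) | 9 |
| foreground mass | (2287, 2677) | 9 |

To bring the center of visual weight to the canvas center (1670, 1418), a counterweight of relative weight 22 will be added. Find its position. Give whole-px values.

After adding the counterweight, total weight = 4 + 6 + 1 + 9 + 9 + 22 = 51.
Along x: (65507 + 22·x) / 51 = 1670 (existing moment 4·2894 + 6·2414 + 1·1143 + 9·1969 + 9·2287 = 65507) ⇒ x = (85170 − 65507) / 22 ≈ 893.77.
Along y: (51167 + 22·y) / 51 = 1418 (existing moment 4·1843 + 6·1446 + 1·739 + 9·1143 + 9·2677 = 51167) ⇒ y = (72318 − 51167) / 22 ≈ 961.41.

(894, 961)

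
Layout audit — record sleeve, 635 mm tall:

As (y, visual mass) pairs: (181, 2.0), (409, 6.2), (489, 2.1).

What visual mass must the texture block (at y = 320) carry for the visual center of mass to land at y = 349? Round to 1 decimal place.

w ≈ 11.4

Known weights sum to 2.0 + 6.2 + 2.1 = 10.3; their moment is 2.0·181 + 6.2·409 + 2.1·489 = 3924.7.
For the centroid to hit 349: (3924.7 + w·320) / (10.3 + w) = 349.
Rearranging, w·(320 − 349) = 349·10.3 − 3924.7 = -330.0, so w ≈ -330.0/-29 = 11.38.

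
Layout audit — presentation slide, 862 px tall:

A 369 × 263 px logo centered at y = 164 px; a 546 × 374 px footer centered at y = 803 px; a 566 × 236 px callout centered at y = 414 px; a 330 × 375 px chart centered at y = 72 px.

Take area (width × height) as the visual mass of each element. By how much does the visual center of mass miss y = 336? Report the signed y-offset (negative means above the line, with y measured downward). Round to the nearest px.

≈ 101 px

Areas → weights: logo 369·263 = 97047, footer 546·374 = 204204, callout 566·236 = 133576, chart 330·375 = 123750; Σw = 558577.
y: (97047·164 + 204204·803 + 133576·414 + 123750·72) / 558577 = 244101984 / 558577 ≈ 437.01
Difference: 437.01 − 336 ≈ 101.01.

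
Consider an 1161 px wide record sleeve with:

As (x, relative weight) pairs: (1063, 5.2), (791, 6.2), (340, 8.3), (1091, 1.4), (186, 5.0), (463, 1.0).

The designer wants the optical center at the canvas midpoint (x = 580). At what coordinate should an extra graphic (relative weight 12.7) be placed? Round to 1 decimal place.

x ≈ 544.1

After adding the extra graphic, total weight = 5.2 + 6.2 + 8.3 + 1.4 + 5.0 + 1.0 + 12.7 = 39.8.
Along x: (16174.2 + 12.7·x) / 39.8 = 580 (existing moment 5.2·1063 + 6.2·791 + 8.3·340 + 1.4·1091 + 5.0·186 + 1.0·463 = 16174.2) ⇒ x = (23084.0 − 16174.2) / 12.7 ≈ 544.08.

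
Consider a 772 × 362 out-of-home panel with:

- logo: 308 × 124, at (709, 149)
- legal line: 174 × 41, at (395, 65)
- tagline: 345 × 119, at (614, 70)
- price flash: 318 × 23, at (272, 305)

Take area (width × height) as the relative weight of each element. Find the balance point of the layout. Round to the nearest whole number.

Areas → weights: logo 308·124 = 38192, legal line 174·41 = 7134, tagline 345·119 = 41055, price flash 318·23 = 7314; Σw = 93695.
x-moment: 38192·709 + 7134·395 + 41055·614 + 7314·272 = 57093236; centroid 57093236/93695 ≈ 609.35.
y-moment: 38192·149 + 7134·65 + 41055·70 + 7314·305 = 11258938; centroid 11258938/93695 ≈ 120.17.

(609, 120)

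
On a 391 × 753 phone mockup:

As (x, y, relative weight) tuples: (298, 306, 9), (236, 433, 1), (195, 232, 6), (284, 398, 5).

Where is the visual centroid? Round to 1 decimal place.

(262.3, 312.8)

Total weight = 9 + 1 + 6 + 5 = 21.
x-moment: 9·298 + 1·236 + 6·195 + 5·284 = 5508; centroid 5508/21 ≈ 262.29.
y-moment: 9·306 + 1·433 + 6·232 + 5·398 = 6569; centroid 6569/21 ≈ 312.81.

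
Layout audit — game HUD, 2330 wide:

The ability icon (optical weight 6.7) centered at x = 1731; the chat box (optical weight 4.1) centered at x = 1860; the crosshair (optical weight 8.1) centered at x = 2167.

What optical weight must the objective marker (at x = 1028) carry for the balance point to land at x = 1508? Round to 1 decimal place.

w ≈ 17.2

Fixed elements: Σw = 6.7 + 4.1 + 8.1 = 18.9, Σw·x = 6.7·1731 + 4.1·1860 + 8.1·2167 = 36776.4.
Set Σw·x/Σw = 1508: (36776.4 + 1028w) = 1508·(18.9 + w).
Rearranging, w·(1028 − 1508) = 1508·18.9 − 36776.4 = -8275.2, so w ≈ -8275.2/-480 = 17.24.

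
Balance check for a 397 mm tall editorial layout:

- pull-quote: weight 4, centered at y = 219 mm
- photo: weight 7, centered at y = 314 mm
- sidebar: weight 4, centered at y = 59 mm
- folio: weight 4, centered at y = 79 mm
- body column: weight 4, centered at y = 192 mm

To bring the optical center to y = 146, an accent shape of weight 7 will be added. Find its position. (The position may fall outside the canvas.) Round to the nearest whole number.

After adding the accent shape, total weight = 4 + 7 + 4 + 4 + 4 + 7 = 30.
Along y: (4394 + 7·y) / 30 = 146 (existing moment 4·219 + 7·314 + 4·59 + 4·79 + 4·192 = 4394) ⇒ y = (4380 − 4394) / 7 ≈ -2.00.

y ≈ -2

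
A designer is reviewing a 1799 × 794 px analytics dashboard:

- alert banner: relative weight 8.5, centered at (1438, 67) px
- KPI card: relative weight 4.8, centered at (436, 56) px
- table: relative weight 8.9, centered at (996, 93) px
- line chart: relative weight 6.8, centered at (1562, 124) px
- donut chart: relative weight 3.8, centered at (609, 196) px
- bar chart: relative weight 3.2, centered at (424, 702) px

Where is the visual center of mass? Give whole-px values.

Σw = 8.5 + 4.8 + 8.9 + 6.8 + 3.8 + 3.2 = 36.0.
x-moment: 8.5·1438 + 4.8·436 + 8.9·996 + 6.8·1562 + 3.8·609 + 3.2·424 = 37472.8; centroid 37472.8/36.0 ≈ 1040.91.
y-moment: 8.5·67 + 4.8·56 + 8.9·93 + 6.8·124 + 3.8·196 + 3.2·702 = 5500.4; centroid 5500.4/36.0 ≈ 152.79.

(1041, 153)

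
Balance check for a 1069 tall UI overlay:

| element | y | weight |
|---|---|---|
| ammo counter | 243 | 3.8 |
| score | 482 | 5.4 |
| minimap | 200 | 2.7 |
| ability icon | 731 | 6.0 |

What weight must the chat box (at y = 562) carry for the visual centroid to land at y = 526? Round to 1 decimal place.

w ≈ 26.8

Existing Σw = 17.9 (3.8 + 5.4 + 2.7 + 6.0); existing moment 3.8·243 + 5.4·482 + 2.7·200 + 6.0·731 = 8452.2.
Balance at y = 526 requires (8452.2 + w·562) / (17.9 + w) = 526.
Solving: w = (526·17.9 − 8452.2) / (562 − 526) = 963.2 / 36 ≈ 26.76.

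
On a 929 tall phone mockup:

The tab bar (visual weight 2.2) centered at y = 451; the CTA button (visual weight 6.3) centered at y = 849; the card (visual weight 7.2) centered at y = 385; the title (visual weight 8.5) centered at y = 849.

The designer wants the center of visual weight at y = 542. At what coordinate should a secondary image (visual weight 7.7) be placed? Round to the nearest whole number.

After adding the secondary image, total weight = 2.2 + 6.3 + 7.2 + 8.5 + 7.7 = 31.9.
y: need Σw·y = 31.9·542 = 17289.8. Existing = 2.2·451 + 6.3·849 + 7.2·385 + 8.5·849 = 16329.4. Remainder 960.4 / 7.7 ≈ 124.73.

y ≈ 125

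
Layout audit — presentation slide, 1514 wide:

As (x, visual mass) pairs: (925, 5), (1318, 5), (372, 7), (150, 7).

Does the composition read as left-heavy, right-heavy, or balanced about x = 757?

left-heavy

Weights sum to 5 + 5 + 7 + 7 = 24.
Σw·x = 5·925 + 5·1318 + 7·372 + 7·150 = 14869, so x̄ = 14869/24 ≈ 619.54.
Since 619.5 is left of 757, the composition reads left-heavy.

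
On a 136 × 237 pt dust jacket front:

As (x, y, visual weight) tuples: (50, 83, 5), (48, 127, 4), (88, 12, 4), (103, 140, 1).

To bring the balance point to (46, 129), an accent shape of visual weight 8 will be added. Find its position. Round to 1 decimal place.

With the accent shape, Σw becomes 5 + 4 + 4 + 1 + 8 = 22.
Along x: (897 + 8·x) / 22 = 46 (existing moment 5·50 + 4·48 + 4·88 + 1·103 = 897) ⇒ x = (1012 − 897) / 8 ≈ 14.38.
Along y: (1111 + 8·y) / 22 = 129 (existing moment 5·83 + 4·127 + 4·12 + 1·140 = 1111) ⇒ y = (2838 − 1111) / 8 ≈ 215.88.

(14.4, 215.9)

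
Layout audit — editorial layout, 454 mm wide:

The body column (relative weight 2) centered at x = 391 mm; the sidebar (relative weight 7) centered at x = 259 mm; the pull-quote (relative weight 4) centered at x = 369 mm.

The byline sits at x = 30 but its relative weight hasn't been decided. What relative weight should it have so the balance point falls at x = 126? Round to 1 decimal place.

w ≈ 25.3

Fixed elements: Σw = 2 + 7 + 4 = 13, Σw·x = 2·391 + 7·259 + 4·369 = 4071.
Balance at x = 126 requires (4071 + w·30) / (13 + w) = 126.
Solving: w = (126·13 − 4071) / (30 − 126) = -2433 / -96 ≈ 25.34.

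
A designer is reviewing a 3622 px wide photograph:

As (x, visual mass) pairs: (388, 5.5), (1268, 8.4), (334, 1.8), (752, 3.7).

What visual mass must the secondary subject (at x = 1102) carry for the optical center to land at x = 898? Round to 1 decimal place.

Known weights sum to 5.5 + 8.4 + 1.8 + 3.7 = 19.4; their moment is 5.5·388 + 8.4·1268 + 1.8·334 + 3.7·752 = 16168.8.
Balance at x = 898 requires (16168.8 + w·1102) / (19.4 + w) = 898.
So w = (898·19.4 − 16168.8)/(1102 − 898) = 1252.4/204 ≈ 6.14.

w ≈ 6.1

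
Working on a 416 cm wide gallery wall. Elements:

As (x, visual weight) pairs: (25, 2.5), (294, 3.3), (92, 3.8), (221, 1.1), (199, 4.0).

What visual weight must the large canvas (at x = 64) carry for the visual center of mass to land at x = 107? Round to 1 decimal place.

w ≈ 19.7

Known weights sum to 2.5 + 3.3 + 3.8 + 1.1 + 4.0 = 14.7; their moment is 2.5·25 + 3.3·294 + 3.8·92 + 1.1·221 + 4.0·199 = 2421.4.
Set Σw·x/Σw = 107: (2421.4 + 64w) = 107·(14.7 + w).
Solving: w = (107·14.7 − 2421.4) / (64 − 107) = -848.5 / -43 ≈ 19.73.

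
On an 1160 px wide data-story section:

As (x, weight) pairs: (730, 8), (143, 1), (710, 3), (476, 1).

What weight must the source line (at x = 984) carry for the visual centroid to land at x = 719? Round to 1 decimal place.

Fixed elements: Σw = 8 + 1 + 3 + 1 = 13, Σw·x = 8·730 + 1·143 + 3·710 + 1·476 = 8589.
Balance at x = 719 requires (8589 + w·984) / (13 + w) = 719.
So w = (719·13 − 8589)/(984 − 719) = 758/265 ≈ 2.86.

w ≈ 2.9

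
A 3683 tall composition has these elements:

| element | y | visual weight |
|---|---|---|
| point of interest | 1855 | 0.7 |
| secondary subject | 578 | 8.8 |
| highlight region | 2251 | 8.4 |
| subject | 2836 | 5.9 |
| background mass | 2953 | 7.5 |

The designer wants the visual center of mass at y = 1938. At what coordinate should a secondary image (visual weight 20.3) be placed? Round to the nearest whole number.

y ≈ 1765

With the secondary image, Σw becomes 0.7 + 8.8 + 8.4 + 5.9 + 7.5 + 20.3 = 51.6.
Along y: (64173.2 + 20.3·y) / 51.6 = 1938 (existing moment 0.7·1855 + 8.8·578 + 8.4·2251 + 5.9·2836 + 7.5·2953 = 64173.2) ⇒ y = (100000.8 − 64173.2) / 20.3 ≈ 1764.91.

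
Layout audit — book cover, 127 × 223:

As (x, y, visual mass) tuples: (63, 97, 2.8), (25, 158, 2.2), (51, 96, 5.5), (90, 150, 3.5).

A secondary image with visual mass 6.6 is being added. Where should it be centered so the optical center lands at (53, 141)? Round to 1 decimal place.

With the secondary image, Σw becomes 2.8 + 2.2 + 5.5 + 3.5 + 6.6 = 20.6.
x: target moment 20.6×53 = 1091.8; current 2.8·63 + 2.2·25 + 5.5·51 + 3.5·90 = 826.9; the secondary image supplies 264.9, so x = 264.9/6.6 ≈ 40.14.
y: target moment 20.6×141 = 2904.6; current 2.8·97 + 2.2·158 + 5.5·96 + 3.5·150 = 1672.2; the secondary image supplies 1232.4, so y = 1232.4/6.6 ≈ 186.73.

(40.1, 186.7)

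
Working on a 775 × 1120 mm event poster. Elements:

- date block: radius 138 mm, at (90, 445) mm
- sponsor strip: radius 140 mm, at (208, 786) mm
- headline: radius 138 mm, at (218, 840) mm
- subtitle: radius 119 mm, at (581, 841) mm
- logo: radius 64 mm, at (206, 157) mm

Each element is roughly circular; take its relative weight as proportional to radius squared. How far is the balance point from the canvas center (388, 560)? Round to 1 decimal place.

r² weights: date block 138² = 19044, sponsor strip 140² = 19600, headline 138² = 19044, subtitle 119² = 14161, logo 64² = 4096. Total = 75945.
Σw·x = 19044·90 + 19600·208 + 19044·218 + 14161·581 + 4096·206 = 19013669, so x̄ = 19013669/75945 ≈ 250.36.
Σw·y = 19044·445 + 19600·786 + 19044·840 + 14161·841 + 4096·157 = 52429613, so ȳ = 52429613/75945 ≈ 690.36.
Relative to (388, 560): Δ = (-137.64, 130.36); |Δ| = √(-137.64² + 130.36²) ≈ 189.58.

≈ 189.6 mm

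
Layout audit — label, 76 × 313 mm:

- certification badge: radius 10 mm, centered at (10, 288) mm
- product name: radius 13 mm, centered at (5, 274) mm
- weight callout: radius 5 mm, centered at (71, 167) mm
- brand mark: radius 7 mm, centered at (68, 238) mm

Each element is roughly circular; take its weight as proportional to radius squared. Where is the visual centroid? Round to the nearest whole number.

Weights ∝ r²: certification badge 10² = 100, product name 13² = 169, weight callout 5² = 25, brand mark 7² = 49; Σw = 343.
Σw·x = 100·10 + 169·5 + 25·71 + 49·68 = 6952, so x̄ = 6952/343 ≈ 20.27.
Σw·y = 100·288 + 169·274 + 25·167 + 49·238 = 90943, so ȳ = 90943/343 ≈ 265.14.

(20, 265)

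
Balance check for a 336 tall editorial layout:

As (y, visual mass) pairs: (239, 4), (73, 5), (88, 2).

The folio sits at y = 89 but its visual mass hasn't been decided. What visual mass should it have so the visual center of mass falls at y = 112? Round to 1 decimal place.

w ≈ 11.5

Existing Σw = 11 (4 + 5 + 2); existing moment 4·239 + 5·73 + 2·88 = 1497.
For the centroid to hit 112: (1497 + w·89) / (11 + w) = 112.
Rearranging, w·(89 − 112) = 112·11 − 1497 = -265, so w ≈ -265/-23 = 11.52.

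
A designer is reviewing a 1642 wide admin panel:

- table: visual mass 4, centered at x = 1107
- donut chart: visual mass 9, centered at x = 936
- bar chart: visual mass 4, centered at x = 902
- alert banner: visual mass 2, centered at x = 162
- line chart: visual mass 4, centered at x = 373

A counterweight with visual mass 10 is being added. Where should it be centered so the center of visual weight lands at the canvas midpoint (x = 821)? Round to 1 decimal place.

x ≈ 881.7

With the counterweight, Σw becomes 4 + 9 + 4 + 2 + 4 + 10 = 33.
x: target moment 33×821 = 27093; current 4·1107 + 9·936 + 4·902 + 2·162 + 4·373 = 18276; the counterweight supplies 8817, so x = 8817/10 ≈ 881.70.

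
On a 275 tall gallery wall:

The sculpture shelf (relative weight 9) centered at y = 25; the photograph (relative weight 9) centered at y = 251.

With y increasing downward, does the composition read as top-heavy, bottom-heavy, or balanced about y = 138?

Weights sum to 9 + 9 = 18.
y: (9·25 + 9·251) / 18 = 2484 / 18 ≈ 138.00
The centroid 138.00 matches the midline at 138, so the layout is balanced.

balanced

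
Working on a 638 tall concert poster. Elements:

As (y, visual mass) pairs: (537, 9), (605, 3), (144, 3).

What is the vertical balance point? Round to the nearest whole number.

y ≈ 472

Total weight = 9 + 3 + 3 = 15.
y-moment: 9·537 + 3·605 + 3·144 = 7080; centroid 7080/15 ≈ 472.00.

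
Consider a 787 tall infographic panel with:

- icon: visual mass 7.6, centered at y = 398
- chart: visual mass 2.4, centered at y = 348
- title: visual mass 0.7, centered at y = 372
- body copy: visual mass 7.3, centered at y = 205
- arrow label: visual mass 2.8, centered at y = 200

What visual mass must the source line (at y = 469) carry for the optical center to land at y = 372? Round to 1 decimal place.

Fixed elements: Σw = 7.6 + 2.4 + 0.7 + 7.3 + 2.8 = 20.8, Σw·y = 7.6·398 + 2.4·348 + 0.7·372 + 7.3·205 + 2.8·200 = 6176.9.
Set Σw·y/Σw = 372: (6176.9 + 469w) = 372·(20.8 + w).
Rearranging, w·(469 − 372) = 372·20.8 − 6176.9 = 1560.7, so w ≈ 1560.7/97 = 16.09.

w ≈ 16.1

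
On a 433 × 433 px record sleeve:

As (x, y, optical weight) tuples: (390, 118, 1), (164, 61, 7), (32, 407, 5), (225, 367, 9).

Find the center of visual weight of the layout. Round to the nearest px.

Weights sum to 1 + 7 + 5 + 9 = 22.
x: (1·390 + 7·164 + 5·32 + 9·225) / 22 = 3723 / 22 ≈ 169.23
y: (1·118 + 7·61 + 5·407 + 9·367) / 22 = 5883 / 22 ≈ 267.41

(169, 267)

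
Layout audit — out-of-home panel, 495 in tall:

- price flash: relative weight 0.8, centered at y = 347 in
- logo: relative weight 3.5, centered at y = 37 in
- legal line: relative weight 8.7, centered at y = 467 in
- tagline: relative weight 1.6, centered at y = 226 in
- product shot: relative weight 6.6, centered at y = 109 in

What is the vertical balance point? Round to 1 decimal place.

y ≈ 261.8

Weights sum to 0.8 + 3.5 + 8.7 + 1.6 + 6.6 = 21.2.
Σw·y = 0.8·347 + 3.5·37 + 8.7·467 + 1.6·226 + 6.6·109 = 5551.0, so ȳ = 5551.0/21.2 ≈ 261.84.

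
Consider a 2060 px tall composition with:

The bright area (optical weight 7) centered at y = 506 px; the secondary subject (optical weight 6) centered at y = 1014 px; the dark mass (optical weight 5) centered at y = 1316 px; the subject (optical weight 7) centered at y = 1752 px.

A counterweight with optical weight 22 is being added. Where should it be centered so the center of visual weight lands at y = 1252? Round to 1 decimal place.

With the counterweight, Σw becomes 7 + 6 + 5 + 7 + 22 = 47.
y: need Σw·y = 47·1252 = 58844. Existing = 7·506 + 6·1014 + 5·1316 + 7·1752 = 28470. Remainder 30374 / 22 ≈ 1380.64.

y ≈ 1380.6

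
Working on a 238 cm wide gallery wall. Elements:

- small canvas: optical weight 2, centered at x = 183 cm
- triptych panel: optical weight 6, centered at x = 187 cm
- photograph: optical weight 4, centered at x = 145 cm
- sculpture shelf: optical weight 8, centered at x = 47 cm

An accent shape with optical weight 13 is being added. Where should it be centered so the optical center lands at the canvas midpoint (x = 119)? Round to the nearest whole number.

x ≈ 114

New total weight: (2 + 6 + 4 + 8) + 13 = 33.
Along x: (2444 + 13·x) / 33 = 119 (existing moment 2·183 + 6·187 + 4·145 + 8·47 = 2444) ⇒ x = (3927 − 2444) / 13 ≈ 114.08.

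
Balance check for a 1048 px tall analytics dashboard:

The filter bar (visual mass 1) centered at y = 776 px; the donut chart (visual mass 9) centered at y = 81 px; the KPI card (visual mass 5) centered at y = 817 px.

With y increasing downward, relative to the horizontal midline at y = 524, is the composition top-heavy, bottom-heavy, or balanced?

top-heavy

Total weight = 1 + 9 + 5 = 15.
y-moment: 1·776 + 9·81 + 5·817 = 5590; centroid 5590/15 ≈ 372.67.
372.7 lies above (smaller y than) the midline 524, so the layout is top-heavy.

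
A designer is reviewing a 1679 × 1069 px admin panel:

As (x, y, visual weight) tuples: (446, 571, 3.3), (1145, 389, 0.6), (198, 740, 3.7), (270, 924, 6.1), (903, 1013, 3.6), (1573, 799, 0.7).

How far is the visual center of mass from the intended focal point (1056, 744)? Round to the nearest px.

Weights sum to 3.3 + 0.6 + 3.7 + 6.1 + 3.6 + 0.7 = 18.0.
x-moment: 3.3·446 + 0.6·1145 + 3.7·198 + 6.1·270 + 3.6·903 + 0.7·1573 = 8890.3; centroid 8890.3/18.0 ≈ 493.91.
y-moment: 3.3·571 + 0.6·389 + 3.7·740 + 6.1·924 + 3.6·1013 + 0.7·799 = 14698.2; centroid 14698.2/18.0 ≈ 816.57.
Relative to (1056, 744): Δ = (-562.09, 72.57); |Δ| = √(-562.09² + 72.57²) ≈ 566.76.

≈ 567 px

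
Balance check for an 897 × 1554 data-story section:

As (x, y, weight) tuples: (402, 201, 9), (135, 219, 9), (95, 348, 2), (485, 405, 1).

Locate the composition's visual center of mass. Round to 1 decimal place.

Weights sum to 9 + 9 + 2 + 1 = 21.
x: (9·402 + 9·135 + 2·95 + 1·485) / 21 = 5508 / 21 ≈ 262.29
y: (9·201 + 9·219 + 2·348 + 1·405) / 21 = 4881 / 21 ≈ 232.43

(262.3, 232.4)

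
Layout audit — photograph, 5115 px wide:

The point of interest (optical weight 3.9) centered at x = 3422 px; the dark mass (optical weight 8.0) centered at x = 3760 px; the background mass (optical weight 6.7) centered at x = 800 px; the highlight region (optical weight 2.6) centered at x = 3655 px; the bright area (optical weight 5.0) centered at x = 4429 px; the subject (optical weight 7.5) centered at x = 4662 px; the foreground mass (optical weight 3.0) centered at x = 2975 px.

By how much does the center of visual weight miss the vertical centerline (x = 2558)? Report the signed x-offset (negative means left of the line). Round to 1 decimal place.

≈ 829.6 px

Weights sum to 3.9 + 8.0 + 6.7 + 2.6 + 5.0 + 7.5 + 3.0 = 36.7.
x-moment: 3.9·3422 + 8.0·3760 + 6.7·800 + 2.6·3655 + 5.0·4429 + 7.5·4662 + 3.0·2975 = 124323.8; centroid 124323.8/36.7 ≈ 3387.57.
Offset from x = 2558: 3387.57 − 2558 ≈ 829.57.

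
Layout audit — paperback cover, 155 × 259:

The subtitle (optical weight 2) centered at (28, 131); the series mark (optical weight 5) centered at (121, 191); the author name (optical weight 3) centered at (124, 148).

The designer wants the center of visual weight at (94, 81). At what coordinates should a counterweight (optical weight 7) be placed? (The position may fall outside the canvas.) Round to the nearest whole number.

New total weight: (2 + 5 + 3) + 7 = 17.
Along x: (1033 + 7·x) / 17 = 94 (existing moment 2·28 + 5·121 + 3·124 = 1033) ⇒ x = (1598 − 1033) / 7 ≈ 80.71.
Along y: (1661 + 7·y) / 17 = 81 (existing moment 2·131 + 5·191 + 3·148 = 1661) ⇒ y = (1377 − 1661) / 7 ≈ -40.57.

(81, -41)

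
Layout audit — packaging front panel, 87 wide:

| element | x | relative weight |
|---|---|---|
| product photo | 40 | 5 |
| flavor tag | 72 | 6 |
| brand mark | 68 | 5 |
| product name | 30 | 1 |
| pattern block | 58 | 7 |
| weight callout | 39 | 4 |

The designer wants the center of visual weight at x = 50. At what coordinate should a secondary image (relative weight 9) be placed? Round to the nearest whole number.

x ≈ 32

After adding the secondary image, total weight = 5 + 6 + 5 + 1 + 7 + 4 + 9 = 37.
Along x: (1564 + 9·x) / 37 = 50 (existing moment 5·40 + 6·72 + 5·68 + 1·30 + 7·58 + 4·39 = 1564) ⇒ x = (1850 − 1564) / 9 ≈ 31.78.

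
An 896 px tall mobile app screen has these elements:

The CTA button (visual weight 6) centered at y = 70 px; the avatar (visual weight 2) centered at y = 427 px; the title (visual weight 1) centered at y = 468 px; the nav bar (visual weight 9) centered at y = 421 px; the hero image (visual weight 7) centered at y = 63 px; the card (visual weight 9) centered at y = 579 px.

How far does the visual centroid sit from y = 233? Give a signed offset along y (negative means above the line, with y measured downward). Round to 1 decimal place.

≈ 95.9 px

Total weight = 6 + 2 + 1 + 9 + 7 + 9 = 34.
y: moment 11183 / weight 34 ≈ 328.91
Difference: 328.91 − 233 ≈ 95.91.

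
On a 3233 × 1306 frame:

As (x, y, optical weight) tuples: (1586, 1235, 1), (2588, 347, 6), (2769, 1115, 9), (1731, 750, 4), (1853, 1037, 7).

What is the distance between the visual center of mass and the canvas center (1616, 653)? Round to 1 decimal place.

Total weight = 1 + 6 + 9 + 4 + 7 = 27.
x: (1·1586 + 6·2588 + 9·2769 + 4·1731 + 7·1853) / 27 = 61930 / 27 ≈ 2293.70
y: (1·1235 + 6·347 + 9·1115 + 4·750 + 7·1037) / 27 = 23611 / 27 ≈ 874.48
Offset from (1616, 653): Δx ≈ 677.70, Δy ≈ 221.48; distance = √(Δx² + Δy²) ≈ 712.98.

≈ 713.0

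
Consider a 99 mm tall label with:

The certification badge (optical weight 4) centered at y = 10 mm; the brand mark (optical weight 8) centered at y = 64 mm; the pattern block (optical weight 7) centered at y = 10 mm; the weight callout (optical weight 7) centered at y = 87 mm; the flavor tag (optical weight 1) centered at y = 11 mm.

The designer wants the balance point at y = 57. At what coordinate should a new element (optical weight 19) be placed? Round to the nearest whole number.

y ≈ 73

New total weight: (4 + 8 + 7 + 7 + 1) + 19 = 46.
y: target moment 46×57 = 2622; current 4·10 + 8·64 + 7·10 + 7·87 + 1·11 = 1242; the new element supplies 1380, so y = 1380/19 ≈ 72.63.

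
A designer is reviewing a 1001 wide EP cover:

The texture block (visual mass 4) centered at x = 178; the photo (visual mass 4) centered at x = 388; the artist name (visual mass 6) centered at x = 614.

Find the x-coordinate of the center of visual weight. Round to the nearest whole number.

Total weight = 4 + 4 + 6 = 14.
x-moment: 4·178 + 4·388 + 6·614 = 5948; centroid 5948/14 ≈ 424.86.

x ≈ 425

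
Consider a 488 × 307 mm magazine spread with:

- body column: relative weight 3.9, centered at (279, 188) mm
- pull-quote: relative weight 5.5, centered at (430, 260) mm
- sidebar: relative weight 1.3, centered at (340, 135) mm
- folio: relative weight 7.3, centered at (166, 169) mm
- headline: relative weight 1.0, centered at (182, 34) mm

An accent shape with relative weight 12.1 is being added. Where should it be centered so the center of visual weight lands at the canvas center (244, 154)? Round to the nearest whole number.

After adding the accent shape, total weight = 3.9 + 5.5 + 1.3 + 7.3 + 1.0 + 12.1 = 31.1.
x: need Σw·x = 31.1·244 = 7588.4. Existing = 3.9·279 + 5.5·430 + 1.3·340 + 7.3·166 + 1.0·182 = 5288.9. Remainder 2299.5 / 12.1 ≈ 190.04.
y: need Σw·y = 31.1·154 = 4789.4. Existing = 3.9·188 + 5.5·260 + 1.3·135 + 7.3·169 + 1.0·34 = 3606.4. Remainder 1183.0 / 12.1 ≈ 97.77.

(190, 98)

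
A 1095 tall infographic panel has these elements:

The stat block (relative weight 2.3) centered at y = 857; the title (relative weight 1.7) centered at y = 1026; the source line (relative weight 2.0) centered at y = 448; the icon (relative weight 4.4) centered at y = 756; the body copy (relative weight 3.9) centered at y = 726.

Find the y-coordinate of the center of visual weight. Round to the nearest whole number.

y ≈ 753

Σw = 2.3 + 1.7 + 2.0 + 4.4 + 3.9 = 14.3.
Σw·y = 2.3·857 + 1.7·1026 + 2.0·448 + 4.4·756 + 3.9·726 = 10769.1, so ȳ = 10769.1/14.3 ≈ 753.08.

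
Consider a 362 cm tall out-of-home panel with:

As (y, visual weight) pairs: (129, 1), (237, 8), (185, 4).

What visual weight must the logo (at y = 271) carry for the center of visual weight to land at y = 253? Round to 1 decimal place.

Fixed elements: Σw = 1 + 8 + 4 = 13, Σw·y = 1·129 + 8·237 + 4·185 = 2765.
Balance at y = 253 requires (2765 + w·271) / (13 + w) = 253.
Rearranging, w·(271 − 253) = 253·13 − 2765 = 524, so w ≈ 524/18 = 29.11.

w ≈ 29.1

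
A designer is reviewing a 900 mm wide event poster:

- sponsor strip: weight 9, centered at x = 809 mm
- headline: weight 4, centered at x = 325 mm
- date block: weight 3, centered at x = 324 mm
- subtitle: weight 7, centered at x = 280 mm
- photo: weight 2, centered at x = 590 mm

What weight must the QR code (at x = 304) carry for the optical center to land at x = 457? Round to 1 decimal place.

w ≈ 8.3

Fixed elements: Σw = 9 + 4 + 3 + 7 + 2 = 25, Σw·x = 9·809 + 4·325 + 3·324 + 7·280 + 2·590 = 12693.
Set Σw·x/Σw = 457: (12693 + 304w) = 457·(25 + w).
So w = (457·25 − 12693)/(304 − 457) = -1268/-153 ≈ 8.29.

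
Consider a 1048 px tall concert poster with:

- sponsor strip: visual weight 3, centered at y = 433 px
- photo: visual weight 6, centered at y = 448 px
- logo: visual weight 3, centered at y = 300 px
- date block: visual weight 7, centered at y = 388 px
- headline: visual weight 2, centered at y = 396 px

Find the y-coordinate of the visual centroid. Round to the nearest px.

y ≈ 400

Σw = 3 + 6 + 3 + 7 + 2 = 21.
y: (3·433 + 6·448 + 3·300 + 7·388 + 2·396) / 21 = 8395 / 21 ≈ 399.76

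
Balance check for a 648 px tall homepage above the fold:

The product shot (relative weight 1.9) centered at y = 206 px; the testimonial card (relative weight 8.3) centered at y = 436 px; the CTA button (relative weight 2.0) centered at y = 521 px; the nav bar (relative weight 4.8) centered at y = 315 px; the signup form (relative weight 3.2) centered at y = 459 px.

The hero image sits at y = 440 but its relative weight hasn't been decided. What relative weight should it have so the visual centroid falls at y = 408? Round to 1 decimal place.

w ≈ 6.5

Known weights sum to 1.9 + 8.3 + 2.0 + 4.8 + 3.2 = 20.2; their moment is 1.9·206 + 8.3·436 + 2.0·521 + 4.8·315 + 3.2·459 = 8033.0.
For the centroid to hit 408: (8033.0 + w·440) / (20.2 + w) = 408.
Rearranging, w·(440 − 408) = 408·20.2 − 8033.0 = 208.6, so w ≈ 208.6/32 = 6.52.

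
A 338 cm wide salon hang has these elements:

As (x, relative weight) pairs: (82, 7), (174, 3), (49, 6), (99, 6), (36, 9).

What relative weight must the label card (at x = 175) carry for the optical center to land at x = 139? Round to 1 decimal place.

Fixed elements: Σw = 7 + 3 + 6 + 6 + 9 = 31, Σw·x = 7·82 + 3·174 + 6·49 + 6·99 + 9·36 = 2308.
Balance at x = 139 requires (2308 + w·175) / (31 + w) = 139.
Rearranging, w·(175 − 139) = 139·31 − 2308 = 2001, so w ≈ 2001/36 = 55.58.

w ≈ 55.6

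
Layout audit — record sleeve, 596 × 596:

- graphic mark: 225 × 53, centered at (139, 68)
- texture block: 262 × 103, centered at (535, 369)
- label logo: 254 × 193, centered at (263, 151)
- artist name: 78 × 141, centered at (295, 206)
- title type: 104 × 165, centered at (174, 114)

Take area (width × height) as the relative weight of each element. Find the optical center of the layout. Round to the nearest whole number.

Areas → weights: graphic mark 225·53 = 11925, texture block 262·103 = 26986, label logo 254·193 = 49022, artist name 78·141 = 10998, title type 104·165 = 17160; Σw = 116091.
Σw·x = 11925·139 + 26986·535 + 49022·263 + 10998·295 + 17160·174 = 35218121, so x̄ = 35218121/116091 ≈ 303.37.
Σw·y = 11925·68 + 26986·369 + 49022·151 + 10998·206 + 17160·114 = 22392884, so ȳ = 22392884/116091 ≈ 192.89.

(303, 193)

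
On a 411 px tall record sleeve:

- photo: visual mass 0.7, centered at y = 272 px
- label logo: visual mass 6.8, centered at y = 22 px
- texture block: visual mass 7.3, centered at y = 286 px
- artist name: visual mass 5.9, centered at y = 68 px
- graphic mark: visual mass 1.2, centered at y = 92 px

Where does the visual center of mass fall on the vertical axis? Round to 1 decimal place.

Weights sum to 0.7 + 6.8 + 7.3 + 5.9 + 1.2 = 21.9.
Σw·y = 0.7·272 + 6.8·22 + 7.3·286 + 5.9·68 + 1.2·92 = 2939.4, so ȳ = 2939.4/21.9 ≈ 134.22.

y ≈ 134.2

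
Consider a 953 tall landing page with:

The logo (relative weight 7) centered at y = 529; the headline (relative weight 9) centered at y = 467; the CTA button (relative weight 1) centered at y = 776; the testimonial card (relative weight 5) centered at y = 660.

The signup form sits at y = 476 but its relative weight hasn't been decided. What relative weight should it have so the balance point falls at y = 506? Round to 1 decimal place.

Existing Σw = 22 (7 + 9 + 1 + 5); existing moment 7·529 + 9·467 + 1·776 + 5·660 = 11982.
Set Σw·y/Σw = 506: (11982 + 476w) = 506·(22 + w).
Rearranging, w·(476 − 506) = 506·22 − 11982 = -850, so w ≈ -850/-30 = 28.33.

w ≈ 28.3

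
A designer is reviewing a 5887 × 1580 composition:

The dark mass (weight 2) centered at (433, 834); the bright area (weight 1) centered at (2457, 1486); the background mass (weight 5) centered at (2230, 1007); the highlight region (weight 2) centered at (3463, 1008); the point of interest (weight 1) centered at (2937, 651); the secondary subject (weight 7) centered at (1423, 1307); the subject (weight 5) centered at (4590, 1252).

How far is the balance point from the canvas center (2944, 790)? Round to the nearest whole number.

≈ 575

Weights sum to 2 + 1 + 5 + 2 + 1 + 7 + 5 = 23.
x-moment: 2·433 + 1·2457 + 5·2230 + 2·3463 + 1·2937 + 7·1423 + 5·4590 = 57247; centroid 57247/23 ≈ 2489.00.
y-moment: 2·834 + 1·1486 + 5·1007 + 2·1008 + 1·651 + 7·1307 + 5·1252 = 26265; centroid 26265/23 ≈ 1141.96.
From (2944, 790): dx = -455.00, dy = 351.96, so the distance is √(dx²+dy²) ≈ 575.24.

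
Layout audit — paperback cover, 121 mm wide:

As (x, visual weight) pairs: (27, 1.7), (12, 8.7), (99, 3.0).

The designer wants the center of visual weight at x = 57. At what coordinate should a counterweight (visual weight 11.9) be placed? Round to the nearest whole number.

x ≈ 84

New total weight: (1.7 + 8.7 + 3.0) + 11.9 = 25.3.
Along x: (447.3 + 11.9·x) / 25.3 = 57 (existing moment 1.7·27 + 8.7·12 + 3.0·99 = 447.3) ⇒ x = (1442.1 − 447.3) / 11.9 ≈ 83.60.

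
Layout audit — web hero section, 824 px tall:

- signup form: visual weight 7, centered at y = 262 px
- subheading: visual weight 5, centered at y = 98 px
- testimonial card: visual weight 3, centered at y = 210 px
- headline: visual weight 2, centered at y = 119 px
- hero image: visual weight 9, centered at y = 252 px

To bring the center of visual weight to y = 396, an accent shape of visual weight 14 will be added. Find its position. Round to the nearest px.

y ≈ 741

With the accent shape, Σw becomes 7 + 5 + 3 + 2 + 9 + 14 = 40.
Along y: (5460 + 14·y) / 40 = 396 (existing moment 7·262 + 5·98 + 3·210 + 2·119 + 9·252 = 5460) ⇒ y = (15840 − 5460) / 14 ≈ 741.43.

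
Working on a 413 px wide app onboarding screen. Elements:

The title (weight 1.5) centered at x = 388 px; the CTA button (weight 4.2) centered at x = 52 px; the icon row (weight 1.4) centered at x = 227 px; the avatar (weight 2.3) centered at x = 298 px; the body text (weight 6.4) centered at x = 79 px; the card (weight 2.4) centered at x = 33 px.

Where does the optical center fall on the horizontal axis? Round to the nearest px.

Σw = 1.5 + 4.2 + 1.4 + 2.3 + 6.4 + 2.4 = 18.2.
Σw·x = 2388.4; x̄ = 2388.4/18.2 ≈ 131.23.

x ≈ 131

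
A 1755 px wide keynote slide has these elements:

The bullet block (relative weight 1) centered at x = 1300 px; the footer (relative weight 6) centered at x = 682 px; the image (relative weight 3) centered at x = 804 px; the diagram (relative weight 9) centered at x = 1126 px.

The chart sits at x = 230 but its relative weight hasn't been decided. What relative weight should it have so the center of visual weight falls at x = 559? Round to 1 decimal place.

Known weights sum to 1 + 6 + 3 + 9 = 19; their moment is 1·1300 + 6·682 + 3·804 + 9·1126 = 17938.
Balance at x = 559 requires (17938 + w·230) / (19 + w) = 559.
So w = (559·19 − 17938)/(230 − 559) = -7317/-329 ≈ 22.24.

w ≈ 22.2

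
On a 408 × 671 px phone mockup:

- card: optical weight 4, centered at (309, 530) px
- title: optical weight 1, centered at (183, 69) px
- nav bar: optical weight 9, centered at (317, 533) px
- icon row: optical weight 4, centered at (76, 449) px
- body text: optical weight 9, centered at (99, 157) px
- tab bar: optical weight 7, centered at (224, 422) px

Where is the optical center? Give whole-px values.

Weights sum to 4 + 1 + 9 + 4 + 9 + 7 = 34.
Σw·x = 4·309 + 1·183 + 9·317 + 4·76 + 9·99 + 7·224 = 7035, so x̄ = 7035/34 ≈ 206.91.
Σw·y = 4·530 + 1·69 + 9·533 + 4·449 + 9·157 + 7·422 = 13149, so ȳ = 13149/34 ≈ 386.74.

(207, 387)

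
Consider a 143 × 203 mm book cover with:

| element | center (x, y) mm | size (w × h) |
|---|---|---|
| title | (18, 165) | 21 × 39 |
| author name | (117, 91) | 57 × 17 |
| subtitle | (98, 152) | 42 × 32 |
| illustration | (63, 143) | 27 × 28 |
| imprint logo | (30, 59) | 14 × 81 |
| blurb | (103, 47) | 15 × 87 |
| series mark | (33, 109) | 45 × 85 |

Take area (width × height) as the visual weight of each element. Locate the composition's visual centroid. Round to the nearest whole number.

Areas → weights: title 21·39 = 819, author name 57·17 = 969, subtitle 42·32 = 1344, illustration 27·28 = 756, imprint logo 14·81 = 1134, blurb 15·87 = 1305, series mark 45·85 = 3825; Σw = 10152.
x-moment: 819·18 + 969·117 + 1344·98 + 756·63 + 1134·30 + 1305·103 + 3825·33 = 602115; centroid 602115/10152 ≈ 59.31.
y-moment: 819·165 + 969·91 + 1344·152 + 756·143 + 1134·59 + 1305·47 + 3825·109 = 1080876; centroid 1080876/10152 ≈ 106.47.

(59, 106)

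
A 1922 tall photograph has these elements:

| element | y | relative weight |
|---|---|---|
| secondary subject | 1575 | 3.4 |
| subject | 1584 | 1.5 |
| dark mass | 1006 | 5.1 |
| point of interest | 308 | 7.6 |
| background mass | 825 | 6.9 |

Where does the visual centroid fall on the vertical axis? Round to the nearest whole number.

y ≈ 853

Σw = 3.4 + 1.5 + 5.1 + 7.6 + 6.9 = 24.5.
Σw·y = 3.4·1575 + 1.5·1584 + 5.1·1006 + 7.6·308 + 6.9·825 = 20894.9, so ȳ = 20894.9/24.5 ≈ 852.85.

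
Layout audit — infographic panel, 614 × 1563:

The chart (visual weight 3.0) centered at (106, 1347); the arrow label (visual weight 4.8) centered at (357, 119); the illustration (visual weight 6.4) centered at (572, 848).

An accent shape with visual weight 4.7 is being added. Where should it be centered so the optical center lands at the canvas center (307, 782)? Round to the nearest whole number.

With the accent shape, Σw becomes 3.0 + 4.8 + 6.4 + 4.7 = 18.9.
x: target moment 18.9×307 = 5802.3; current 3.0·106 + 4.8·357 + 6.4·572 = 5692.4; the accent shape supplies 109.9, so x = 109.9/4.7 ≈ 23.38.
y: target moment 18.9×782 = 14779.8; current 3.0·1347 + 4.8·119 + 6.4·848 = 10039.4; the accent shape supplies 4740.4, so y = 4740.4/4.7 ≈ 1008.60.

(23, 1009)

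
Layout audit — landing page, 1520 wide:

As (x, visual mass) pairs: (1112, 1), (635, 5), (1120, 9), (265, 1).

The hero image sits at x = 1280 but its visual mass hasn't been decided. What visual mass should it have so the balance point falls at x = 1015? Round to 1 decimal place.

w ≈ 6.1

Known weights sum to 1 + 5 + 9 + 1 = 16; their moment is 1·1112 + 5·635 + 9·1120 + 1·265 = 14632.
Balance at x = 1015 requires (14632 + w·1280) / (16 + w) = 1015.
Solving: w = (1015·16 − 14632) / (1280 − 1015) = 1608 / 265 ≈ 6.07.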